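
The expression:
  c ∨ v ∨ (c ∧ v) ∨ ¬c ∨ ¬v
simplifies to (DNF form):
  True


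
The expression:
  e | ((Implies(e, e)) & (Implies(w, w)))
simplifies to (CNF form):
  True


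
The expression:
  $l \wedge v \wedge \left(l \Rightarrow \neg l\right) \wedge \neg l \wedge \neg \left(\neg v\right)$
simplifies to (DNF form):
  $\text{False}$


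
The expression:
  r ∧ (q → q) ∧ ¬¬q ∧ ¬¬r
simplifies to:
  q ∧ r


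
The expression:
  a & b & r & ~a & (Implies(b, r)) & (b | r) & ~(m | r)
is never true.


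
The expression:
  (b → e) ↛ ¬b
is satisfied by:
  {e: True, b: True}


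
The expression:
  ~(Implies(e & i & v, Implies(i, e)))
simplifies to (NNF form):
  False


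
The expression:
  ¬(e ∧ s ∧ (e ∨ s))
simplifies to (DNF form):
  ¬e ∨ ¬s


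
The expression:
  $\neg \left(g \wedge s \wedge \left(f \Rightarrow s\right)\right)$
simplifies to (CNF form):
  $\neg g \vee \neg s$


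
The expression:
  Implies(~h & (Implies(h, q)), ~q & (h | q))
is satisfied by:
  {h: True}


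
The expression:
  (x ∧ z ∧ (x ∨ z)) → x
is always true.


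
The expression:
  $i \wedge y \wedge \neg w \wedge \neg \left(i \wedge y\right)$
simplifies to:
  $\text{False}$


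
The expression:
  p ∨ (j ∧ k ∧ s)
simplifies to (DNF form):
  p ∨ (j ∧ k ∧ s)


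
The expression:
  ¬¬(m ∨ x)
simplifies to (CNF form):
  m ∨ x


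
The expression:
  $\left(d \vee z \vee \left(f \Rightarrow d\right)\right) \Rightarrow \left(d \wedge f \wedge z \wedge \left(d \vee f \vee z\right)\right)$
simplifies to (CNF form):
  $f \wedge \left(d \vee \neg z\right) \wedge \left(z \vee \neg d\right)$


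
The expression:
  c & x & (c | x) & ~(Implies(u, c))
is never true.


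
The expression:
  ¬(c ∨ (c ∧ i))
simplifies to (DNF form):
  ¬c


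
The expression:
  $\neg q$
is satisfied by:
  {q: False}


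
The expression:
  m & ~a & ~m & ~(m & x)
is never true.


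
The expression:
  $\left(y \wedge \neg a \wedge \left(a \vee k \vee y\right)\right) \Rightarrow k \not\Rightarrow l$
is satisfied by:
  {a: True, k: True, l: False, y: False}
  {a: True, k: False, l: False, y: False}
  {a: True, l: True, k: True, y: False}
  {a: True, l: True, k: False, y: False}
  {k: True, a: False, l: False, y: False}
  {a: False, k: False, l: False, y: False}
  {l: True, k: True, a: False, y: False}
  {l: True, a: False, k: False, y: False}
  {a: True, y: True, k: True, l: False}
  {a: True, y: True, k: False, l: False}
  {a: True, y: True, l: True, k: True}
  {a: True, y: True, l: True, k: False}
  {y: True, k: True, l: False, a: False}


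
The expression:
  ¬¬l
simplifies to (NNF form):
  l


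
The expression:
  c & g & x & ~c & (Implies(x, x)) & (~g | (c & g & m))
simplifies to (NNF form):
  False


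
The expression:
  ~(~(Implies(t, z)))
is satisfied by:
  {z: True, t: False}
  {t: False, z: False}
  {t: True, z: True}


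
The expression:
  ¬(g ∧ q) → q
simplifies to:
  q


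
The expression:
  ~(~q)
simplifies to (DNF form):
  q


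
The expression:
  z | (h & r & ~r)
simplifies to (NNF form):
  z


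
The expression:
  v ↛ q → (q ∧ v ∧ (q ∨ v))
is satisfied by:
  {q: True, v: False}
  {v: False, q: False}
  {v: True, q: True}


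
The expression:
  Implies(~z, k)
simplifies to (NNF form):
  k | z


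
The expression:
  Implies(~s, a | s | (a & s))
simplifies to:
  a | s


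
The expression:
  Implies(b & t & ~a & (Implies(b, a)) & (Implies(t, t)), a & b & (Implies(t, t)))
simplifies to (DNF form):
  True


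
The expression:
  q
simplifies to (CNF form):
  q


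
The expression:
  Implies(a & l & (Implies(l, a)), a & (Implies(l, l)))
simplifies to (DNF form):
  True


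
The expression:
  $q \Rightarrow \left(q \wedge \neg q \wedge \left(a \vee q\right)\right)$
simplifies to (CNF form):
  $\neg q$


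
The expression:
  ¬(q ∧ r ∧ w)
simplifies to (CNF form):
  ¬q ∨ ¬r ∨ ¬w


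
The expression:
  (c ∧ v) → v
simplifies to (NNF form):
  True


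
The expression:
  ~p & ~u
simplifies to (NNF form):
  ~p & ~u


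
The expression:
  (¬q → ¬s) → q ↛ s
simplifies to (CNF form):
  (q ∨ s) ∧ (q ∨ ¬q) ∧ (s ∨ ¬s) ∧ (¬q ∨ ¬s)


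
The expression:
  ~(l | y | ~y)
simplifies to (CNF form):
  False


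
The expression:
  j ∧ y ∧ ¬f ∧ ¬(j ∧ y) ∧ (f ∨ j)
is never true.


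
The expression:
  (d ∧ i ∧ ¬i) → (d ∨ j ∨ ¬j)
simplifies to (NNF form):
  True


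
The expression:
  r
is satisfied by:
  {r: True}


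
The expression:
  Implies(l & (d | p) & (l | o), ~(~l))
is always true.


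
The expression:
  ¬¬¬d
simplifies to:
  ¬d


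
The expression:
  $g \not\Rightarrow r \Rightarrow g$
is always true.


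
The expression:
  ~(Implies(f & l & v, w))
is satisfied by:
  {v: True, f: True, l: True, w: False}


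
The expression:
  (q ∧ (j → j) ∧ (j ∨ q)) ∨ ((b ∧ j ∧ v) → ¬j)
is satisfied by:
  {q: True, v: False, b: False, j: False}
  {j: False, v: False, q: False, b: False}
  {j: True, q: True, v: False, b: False}
  {j: True, v: False, q: False, b: False}
  {b: True, q: True, j: False, v: False}
  {b: True, j: False, v: False, q: False}
  {b: True, j: True, q: True, v: False}
  {b: True, j: True, v: False, q: False}
  {q: True, v: True, b: False, j: False}
  {v: True, b: False, q: False, j: False}
  {j: True, v: True, q: True, b: False}
  {j: True, v: True, b: False, q: False}
  {q: True, v: True, b: True, j: False}
  {v: True, b: True, j: False, q: False}
  {j: True, v: True, b: True, q: True}


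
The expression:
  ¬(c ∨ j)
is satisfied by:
  {j: False, c: False}


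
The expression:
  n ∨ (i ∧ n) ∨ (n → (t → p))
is always true.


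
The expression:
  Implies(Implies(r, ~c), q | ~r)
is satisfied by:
  {q: True, c: True, r: False}
  {q: True, c: False, r: False}
  {c: True, q: False, r: False}
  {q: False, c: False, r: False}
  {r: True, q: True, c: True}
  {r: True, q: True, c: False}
  {r: True, c: True, q: False}


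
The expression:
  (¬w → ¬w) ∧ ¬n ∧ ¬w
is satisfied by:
  {n: False, w: False}


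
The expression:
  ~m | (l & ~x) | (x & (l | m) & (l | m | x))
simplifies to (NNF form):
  l | x | ~m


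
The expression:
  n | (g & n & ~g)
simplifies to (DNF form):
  n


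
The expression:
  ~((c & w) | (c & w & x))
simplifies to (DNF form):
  ~c | ~w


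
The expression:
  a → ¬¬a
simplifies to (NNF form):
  True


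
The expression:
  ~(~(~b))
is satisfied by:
  {b: False}


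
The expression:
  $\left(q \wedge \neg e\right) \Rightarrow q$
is always true.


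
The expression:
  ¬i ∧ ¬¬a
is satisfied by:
  {a: True, i: False}


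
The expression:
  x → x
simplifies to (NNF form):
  True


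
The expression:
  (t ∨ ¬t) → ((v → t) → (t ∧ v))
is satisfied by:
  {v: True}


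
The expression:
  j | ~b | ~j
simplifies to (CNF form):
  True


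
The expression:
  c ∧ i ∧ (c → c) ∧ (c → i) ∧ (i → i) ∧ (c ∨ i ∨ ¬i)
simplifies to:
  c ∧ i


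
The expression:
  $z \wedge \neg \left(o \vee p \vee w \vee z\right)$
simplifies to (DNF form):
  $\text{False}$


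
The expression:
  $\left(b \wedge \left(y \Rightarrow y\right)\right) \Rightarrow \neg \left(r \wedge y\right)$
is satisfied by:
  {y: False, b: False, r: False}
  {r: True, y: False, b: False}
  {b: True, y: False, r: False}
  {r: True, b: True, y: False}
  {y: True, r: False, b: False}
  {r: True, y: True, b: False}
  {b: True, y: True, r: False}


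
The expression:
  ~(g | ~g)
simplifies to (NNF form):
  False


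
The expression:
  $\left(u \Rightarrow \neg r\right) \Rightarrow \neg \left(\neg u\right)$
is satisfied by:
  {u: True}


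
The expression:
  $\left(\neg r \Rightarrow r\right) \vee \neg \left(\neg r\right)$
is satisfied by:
  {r: True}


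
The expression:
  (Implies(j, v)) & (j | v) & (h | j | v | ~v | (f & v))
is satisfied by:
  {v: True}


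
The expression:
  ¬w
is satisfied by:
  {w: False}


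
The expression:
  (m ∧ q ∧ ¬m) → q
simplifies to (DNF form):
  True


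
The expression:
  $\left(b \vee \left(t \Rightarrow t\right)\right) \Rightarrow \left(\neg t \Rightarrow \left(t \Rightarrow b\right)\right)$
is always true.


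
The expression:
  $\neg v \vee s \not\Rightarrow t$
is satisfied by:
  {s: True, v: False, t: False}
  {s: False, v: False, t: False}
  {t: True, s: True, v: False}
  {t: True, s: False, v: False}
  {v: True, s: True, t: False}


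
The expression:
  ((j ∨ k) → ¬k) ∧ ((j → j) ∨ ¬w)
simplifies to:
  ¬k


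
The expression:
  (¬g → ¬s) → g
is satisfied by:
  {g: True, s: True}
  {g: True, s: False}
  {s: True, g: False}


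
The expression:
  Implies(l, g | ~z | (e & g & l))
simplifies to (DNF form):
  g | ~l | ~z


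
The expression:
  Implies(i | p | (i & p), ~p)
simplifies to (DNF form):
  ~p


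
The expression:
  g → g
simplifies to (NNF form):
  True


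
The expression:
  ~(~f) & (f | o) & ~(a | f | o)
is never true.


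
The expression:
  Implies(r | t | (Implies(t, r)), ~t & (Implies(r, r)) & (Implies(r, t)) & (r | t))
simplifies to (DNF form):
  False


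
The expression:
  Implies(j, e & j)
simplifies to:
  e | ~j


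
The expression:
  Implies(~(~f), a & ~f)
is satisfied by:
  {f: False}


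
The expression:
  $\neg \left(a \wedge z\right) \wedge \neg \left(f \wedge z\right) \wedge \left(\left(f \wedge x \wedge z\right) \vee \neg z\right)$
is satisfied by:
  {z: False}


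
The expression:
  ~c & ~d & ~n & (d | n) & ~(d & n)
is never true.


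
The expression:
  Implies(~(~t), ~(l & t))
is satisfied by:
  {l: False, t: False}
  {t: True, l: False}
  {l: True, t: False}


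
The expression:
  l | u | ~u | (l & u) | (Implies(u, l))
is always true.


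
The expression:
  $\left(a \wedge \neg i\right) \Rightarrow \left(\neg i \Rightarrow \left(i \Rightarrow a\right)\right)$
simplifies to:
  $\text{True}$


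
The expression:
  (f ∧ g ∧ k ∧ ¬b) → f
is always true.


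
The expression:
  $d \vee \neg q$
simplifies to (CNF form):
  $d \vee \neg q$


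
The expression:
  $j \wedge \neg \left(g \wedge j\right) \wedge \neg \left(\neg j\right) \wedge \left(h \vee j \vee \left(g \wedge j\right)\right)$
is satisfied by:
  {j: True, g: False}


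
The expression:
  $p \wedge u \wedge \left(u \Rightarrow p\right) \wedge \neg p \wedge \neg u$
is never true.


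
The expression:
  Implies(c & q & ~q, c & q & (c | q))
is always true.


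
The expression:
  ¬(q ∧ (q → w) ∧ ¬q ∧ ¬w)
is always true.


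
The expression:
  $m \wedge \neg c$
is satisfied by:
  {m: True, c: False}


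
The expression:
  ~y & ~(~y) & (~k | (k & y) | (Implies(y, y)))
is never true.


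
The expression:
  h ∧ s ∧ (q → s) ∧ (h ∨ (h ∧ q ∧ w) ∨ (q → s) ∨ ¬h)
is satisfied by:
  {h: True, s: True}


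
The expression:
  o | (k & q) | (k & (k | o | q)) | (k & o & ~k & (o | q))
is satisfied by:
  {k: True, o: True}
  {k: True, o: False}
  {o: True, k: False}


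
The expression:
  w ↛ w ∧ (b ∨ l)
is never true.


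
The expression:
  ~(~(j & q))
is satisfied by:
  {j: True, q: True}


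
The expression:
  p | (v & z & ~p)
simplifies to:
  p | (v & z)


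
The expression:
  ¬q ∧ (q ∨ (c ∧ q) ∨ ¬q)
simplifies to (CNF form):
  ¬q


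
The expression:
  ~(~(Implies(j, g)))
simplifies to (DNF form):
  g | ~j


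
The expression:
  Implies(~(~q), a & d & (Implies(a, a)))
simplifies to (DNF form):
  ~q | (a & d)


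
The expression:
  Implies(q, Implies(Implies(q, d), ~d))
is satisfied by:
  {q: False, d: False}
  {d: True, q: False}
  {q: True, d: False}


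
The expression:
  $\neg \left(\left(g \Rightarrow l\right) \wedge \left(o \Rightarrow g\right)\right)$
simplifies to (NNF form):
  $\left(g \wedge \neg l\right) \vee \left(o \wedge \neg g\right)$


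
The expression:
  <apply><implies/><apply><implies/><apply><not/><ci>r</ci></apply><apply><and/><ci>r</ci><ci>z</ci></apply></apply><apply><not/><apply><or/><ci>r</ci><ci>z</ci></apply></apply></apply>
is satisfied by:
  {r: False}


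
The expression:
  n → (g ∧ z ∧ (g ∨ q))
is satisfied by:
  {g: True, z: True, n: False}
  {g: True, z: False, n: False}
  {z: True, g: False, n: False}
  {g: False, z: False, n: False}
  {n: True, g: True, z: True}


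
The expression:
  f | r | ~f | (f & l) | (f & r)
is always true.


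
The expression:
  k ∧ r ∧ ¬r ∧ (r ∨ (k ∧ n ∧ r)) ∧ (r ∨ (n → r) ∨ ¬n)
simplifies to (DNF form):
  False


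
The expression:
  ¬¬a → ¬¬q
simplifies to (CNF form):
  q ∨ ¬a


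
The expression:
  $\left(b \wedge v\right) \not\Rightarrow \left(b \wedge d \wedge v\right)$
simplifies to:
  $b \wedge v \wedge \neg d$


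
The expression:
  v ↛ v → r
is always true.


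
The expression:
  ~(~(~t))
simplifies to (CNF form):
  ~t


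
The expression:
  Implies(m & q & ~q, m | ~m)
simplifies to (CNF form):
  True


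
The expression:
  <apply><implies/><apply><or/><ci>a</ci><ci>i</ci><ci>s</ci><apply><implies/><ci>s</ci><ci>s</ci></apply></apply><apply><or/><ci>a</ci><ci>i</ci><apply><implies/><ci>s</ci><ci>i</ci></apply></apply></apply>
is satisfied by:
  {i: True, a: True, s: False}
  {i: True, s: False, a: False}
  {a: True, s: False, i: False}
  {a: False, s: False, i: False}
  {i: True, a: True, s: True}
  {i: True, s: True, a: False}
  {a: True, s: True, i: False}


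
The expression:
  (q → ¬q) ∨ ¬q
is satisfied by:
  {q: False}


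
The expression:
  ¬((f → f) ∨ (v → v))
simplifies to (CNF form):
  False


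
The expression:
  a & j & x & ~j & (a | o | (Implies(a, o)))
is never true.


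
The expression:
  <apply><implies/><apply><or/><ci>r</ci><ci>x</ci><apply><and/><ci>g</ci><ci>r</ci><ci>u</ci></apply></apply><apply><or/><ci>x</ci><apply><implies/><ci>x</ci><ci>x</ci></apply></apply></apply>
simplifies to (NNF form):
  <true/>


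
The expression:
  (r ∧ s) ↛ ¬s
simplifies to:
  r ∧ s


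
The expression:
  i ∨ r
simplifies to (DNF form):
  i ∨ r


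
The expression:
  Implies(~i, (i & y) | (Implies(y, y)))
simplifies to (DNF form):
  True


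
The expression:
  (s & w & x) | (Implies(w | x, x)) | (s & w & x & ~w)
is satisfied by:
  {x: True, w: False}
  {w: False, x: False}
  {w: True, x: True}


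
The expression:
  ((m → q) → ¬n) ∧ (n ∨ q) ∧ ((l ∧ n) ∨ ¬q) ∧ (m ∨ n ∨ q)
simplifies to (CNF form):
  m ∧ n ∧ ¬q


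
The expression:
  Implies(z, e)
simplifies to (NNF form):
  e | ~z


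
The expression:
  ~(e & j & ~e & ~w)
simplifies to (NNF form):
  True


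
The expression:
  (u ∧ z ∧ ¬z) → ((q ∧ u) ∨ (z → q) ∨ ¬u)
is always true.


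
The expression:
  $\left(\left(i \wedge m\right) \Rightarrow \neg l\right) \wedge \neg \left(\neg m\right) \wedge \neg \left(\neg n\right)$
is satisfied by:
  {m: True, n: True, l: False, i: False}
  {m: True, i: True, n: True, l: False}
  {m: True, l: True, n: True, i: False}


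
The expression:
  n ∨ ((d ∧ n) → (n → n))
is always true.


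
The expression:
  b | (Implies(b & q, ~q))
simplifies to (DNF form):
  True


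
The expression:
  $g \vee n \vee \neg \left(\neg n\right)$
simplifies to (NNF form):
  $g \vee n$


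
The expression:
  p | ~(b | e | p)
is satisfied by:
  {p: True, b: False, e: False}
  {p: True, e: True, b: False}
  {p: True, b: True, e: False}
  {p: True, e: True, b: True}
  {e: False, b: False, p: False}


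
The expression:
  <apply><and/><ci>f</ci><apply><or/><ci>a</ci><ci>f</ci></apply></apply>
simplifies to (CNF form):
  <ci>f</ci>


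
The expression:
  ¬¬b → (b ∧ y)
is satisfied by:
  {y: True, b: False}
  {b: False, y: False}
  {b: True, y: True}


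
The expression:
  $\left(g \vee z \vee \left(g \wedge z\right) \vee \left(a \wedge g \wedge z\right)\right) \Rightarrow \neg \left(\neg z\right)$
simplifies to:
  $z \vee \neg g$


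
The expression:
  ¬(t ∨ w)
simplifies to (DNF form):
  ¬t ∧ ¬w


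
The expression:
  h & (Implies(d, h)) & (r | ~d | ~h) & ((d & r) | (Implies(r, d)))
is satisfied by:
  {h: True, d: False, r: False}
  {r: True, d: True, h: True}


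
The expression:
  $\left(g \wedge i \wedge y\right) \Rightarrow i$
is always true.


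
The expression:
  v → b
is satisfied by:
  {b: True, v: False}
  {v: False, b: False}
  {v: True, b: True}


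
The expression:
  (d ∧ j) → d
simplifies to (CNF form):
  True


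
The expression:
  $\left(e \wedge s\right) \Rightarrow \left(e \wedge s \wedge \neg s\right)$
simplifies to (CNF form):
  $\neg e \vee \neg s$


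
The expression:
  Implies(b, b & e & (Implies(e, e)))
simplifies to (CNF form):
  e | ~b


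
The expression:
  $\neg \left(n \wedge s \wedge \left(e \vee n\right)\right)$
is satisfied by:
  {s: False, n: False}
  {n: True, s: False}
  {s: True, n: False}


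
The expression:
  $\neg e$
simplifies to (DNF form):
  $\neg e$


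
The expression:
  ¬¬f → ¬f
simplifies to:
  ¬f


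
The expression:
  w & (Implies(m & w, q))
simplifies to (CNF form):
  w & (q | ~m)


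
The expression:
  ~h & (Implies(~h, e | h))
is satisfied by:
  {e: True, h: False}


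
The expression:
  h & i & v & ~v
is never true.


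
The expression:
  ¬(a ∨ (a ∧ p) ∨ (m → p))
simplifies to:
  m ∧ ¬a ∧ ¬p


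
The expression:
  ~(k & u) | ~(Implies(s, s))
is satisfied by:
  {u: False, k: False}
  {k: True, u: False}
  {u: True, k: False}


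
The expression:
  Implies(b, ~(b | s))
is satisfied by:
  {b: False}


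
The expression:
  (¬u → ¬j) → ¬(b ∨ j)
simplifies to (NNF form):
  (j ∧ ¬u) ∨ (¬b ∧ ¬j)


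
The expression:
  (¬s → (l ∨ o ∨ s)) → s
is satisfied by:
  {s: True, l: False, o: False}
  {o: True, s: True, l: False}
  {s: True, l: True, o: False}
  {o: True, s: True, l: True}
  {o: False, l: False, s: False}


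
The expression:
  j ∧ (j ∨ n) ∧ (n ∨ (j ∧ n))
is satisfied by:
  {j: True, n: True}


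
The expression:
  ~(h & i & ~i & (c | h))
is always true.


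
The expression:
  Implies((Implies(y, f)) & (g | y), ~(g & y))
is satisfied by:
  {g: False, y: False, f: False}
  {f: True, g: False, y: False}
  {y: True, g: False, f: False}
  {f: True, y: True, g: False}
  {g: True, f: False, y: False}
  {f: True, g: True, y: False}
  {y: True, g: True, f: False}


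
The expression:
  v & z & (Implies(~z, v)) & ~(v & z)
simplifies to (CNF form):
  False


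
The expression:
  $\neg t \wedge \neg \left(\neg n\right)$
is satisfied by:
  {n: True, t: False}


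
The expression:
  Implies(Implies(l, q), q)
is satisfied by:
  {q: True, l: True}
  {q: True, l: False}
  {l: True, q: False}


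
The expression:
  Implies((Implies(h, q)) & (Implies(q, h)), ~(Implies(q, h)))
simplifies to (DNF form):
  (h & ~q) | (q & ~h)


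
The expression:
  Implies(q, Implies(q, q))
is always true.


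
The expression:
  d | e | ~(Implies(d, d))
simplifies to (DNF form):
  d | e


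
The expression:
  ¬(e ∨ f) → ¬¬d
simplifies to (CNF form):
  d ∨ e ∨ f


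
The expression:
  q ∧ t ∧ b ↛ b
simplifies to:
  False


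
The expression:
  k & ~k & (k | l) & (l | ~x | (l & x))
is never true.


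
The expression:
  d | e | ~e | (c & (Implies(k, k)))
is always true.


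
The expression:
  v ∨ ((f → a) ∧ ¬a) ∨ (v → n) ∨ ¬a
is always true.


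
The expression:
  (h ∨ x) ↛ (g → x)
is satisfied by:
  {h: True, g: True, x: False}


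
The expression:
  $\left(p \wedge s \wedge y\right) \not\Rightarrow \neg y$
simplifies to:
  $p \wedge s \wedge y$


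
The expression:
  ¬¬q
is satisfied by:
  {q: True}


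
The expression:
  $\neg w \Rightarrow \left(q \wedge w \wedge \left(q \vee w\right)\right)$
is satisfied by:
  {w: True}


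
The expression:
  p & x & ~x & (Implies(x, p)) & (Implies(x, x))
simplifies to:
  False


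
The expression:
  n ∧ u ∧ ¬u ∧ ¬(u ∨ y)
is never true.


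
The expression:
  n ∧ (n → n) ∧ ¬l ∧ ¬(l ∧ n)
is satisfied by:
  {n: True, l: False}


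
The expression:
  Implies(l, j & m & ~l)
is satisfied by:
  {l: False}


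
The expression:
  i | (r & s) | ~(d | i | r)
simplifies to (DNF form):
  i | (r & s) | (~d & ~r)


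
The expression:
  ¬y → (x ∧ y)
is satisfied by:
  {y: True}


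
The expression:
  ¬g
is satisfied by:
  {g: False}


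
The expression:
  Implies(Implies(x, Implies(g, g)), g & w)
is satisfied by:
  {w: True, g: True}


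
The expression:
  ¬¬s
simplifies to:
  s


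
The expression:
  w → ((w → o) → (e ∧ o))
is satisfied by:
  {e: True, w: False, o: False}
  {w: False, o: False, e: False}
  {o: True, e: True, w: False}
  {o: True, w: False, e: False}
  {e: True, w: True, o: False}
  {w: True, e: False, o: False}
  {o: True, w: True, e: True}


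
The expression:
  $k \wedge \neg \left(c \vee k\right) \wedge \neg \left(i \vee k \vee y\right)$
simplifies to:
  $\text{False}$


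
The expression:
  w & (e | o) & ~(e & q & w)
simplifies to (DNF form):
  (e & w & ~e) | (e & w & ~q) | (o & w & ~e) | (o & w & ~q)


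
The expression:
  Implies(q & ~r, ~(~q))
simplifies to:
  True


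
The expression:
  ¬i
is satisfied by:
  {i: False}


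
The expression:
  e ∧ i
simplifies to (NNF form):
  e ∧ i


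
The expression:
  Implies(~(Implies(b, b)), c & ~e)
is always true.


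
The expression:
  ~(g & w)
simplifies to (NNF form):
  ~g | ~w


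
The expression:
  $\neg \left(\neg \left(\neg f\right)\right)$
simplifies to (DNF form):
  $\neg f$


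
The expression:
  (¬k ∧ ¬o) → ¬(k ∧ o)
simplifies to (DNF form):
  True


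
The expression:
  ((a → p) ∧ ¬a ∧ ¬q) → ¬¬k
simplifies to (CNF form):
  a ∨ k ∨ q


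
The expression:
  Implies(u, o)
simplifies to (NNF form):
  o | ~u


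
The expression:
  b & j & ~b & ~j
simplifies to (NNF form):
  False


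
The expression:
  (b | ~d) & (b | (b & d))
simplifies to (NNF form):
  b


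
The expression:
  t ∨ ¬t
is always true.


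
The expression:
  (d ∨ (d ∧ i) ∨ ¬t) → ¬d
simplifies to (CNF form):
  ¬d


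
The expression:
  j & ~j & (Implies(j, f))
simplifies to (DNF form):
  False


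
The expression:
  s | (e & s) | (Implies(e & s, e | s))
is always true.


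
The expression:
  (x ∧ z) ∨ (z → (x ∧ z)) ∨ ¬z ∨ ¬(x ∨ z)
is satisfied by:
  {x: True, z: False}
  {z: False, x: False}
  {z: True, x: True}


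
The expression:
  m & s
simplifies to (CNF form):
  m & s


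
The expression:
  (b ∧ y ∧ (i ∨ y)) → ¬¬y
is always true.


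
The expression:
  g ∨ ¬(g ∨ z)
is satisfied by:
  {g: True, z: False}
  {z: False, g: False}
  {z: True, g: True}


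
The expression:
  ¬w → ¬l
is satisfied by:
  {w: True, l: False}
  {l: False, w: False}
  {l: True, w: True}


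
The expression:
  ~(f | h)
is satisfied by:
  {h: False, f: False}


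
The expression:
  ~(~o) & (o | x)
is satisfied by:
  {o: True}


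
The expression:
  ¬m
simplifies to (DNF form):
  ¬m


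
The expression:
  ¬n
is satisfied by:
  {n: False}


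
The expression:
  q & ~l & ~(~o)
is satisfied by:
  {o: True, q: True, l: False}


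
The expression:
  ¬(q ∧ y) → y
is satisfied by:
  {y: True}


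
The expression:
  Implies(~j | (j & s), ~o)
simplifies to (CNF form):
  (j | ~o) & (~o | ~s)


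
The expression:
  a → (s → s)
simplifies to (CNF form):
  True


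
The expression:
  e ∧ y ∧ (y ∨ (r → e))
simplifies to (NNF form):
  e ∧ y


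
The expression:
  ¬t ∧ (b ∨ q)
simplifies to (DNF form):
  (b ∧ ¬t) ∨ (q ∧ ¬t)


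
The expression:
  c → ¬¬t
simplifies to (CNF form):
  t ∨ ¬c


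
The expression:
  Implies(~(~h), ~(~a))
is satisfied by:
  {a: True, h: False}
  {h: False, a: False}
  {h: True, a: True}


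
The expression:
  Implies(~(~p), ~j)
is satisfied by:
  {p: False, j: False}
  {j: True, p: False}
  {p: True, j: False}


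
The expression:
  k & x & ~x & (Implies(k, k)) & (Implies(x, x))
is never true.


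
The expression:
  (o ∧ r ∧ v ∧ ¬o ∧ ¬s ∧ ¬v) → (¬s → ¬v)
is always true.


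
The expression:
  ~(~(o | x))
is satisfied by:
  {x: True, o: True}
  {x: True, o: False}
  {o: True, x: False}


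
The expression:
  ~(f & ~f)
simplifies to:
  True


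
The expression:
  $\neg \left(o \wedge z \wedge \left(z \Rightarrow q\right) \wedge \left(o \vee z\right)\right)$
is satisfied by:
  {o: False, q: False, z: False}
  {z: True, o: False, q: False}
  {q: True, o: False, z: False}
  {z: True, q: True, o: False}
  {o: True, z: False, q: False}
  {z: True, o: True, q: False}
  {q: True, o: True, z: False}


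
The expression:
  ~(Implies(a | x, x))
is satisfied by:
  {a: True, x: False}


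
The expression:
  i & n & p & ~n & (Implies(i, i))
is never true.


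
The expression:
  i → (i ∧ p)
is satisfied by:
  {p: True, i: False}
  {i: False, p: False}
  {i: True, p: True}


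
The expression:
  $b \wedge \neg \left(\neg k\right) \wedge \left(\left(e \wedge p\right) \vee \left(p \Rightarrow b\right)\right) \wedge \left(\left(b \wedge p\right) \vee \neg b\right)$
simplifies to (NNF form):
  $b \wedge k \wedge p$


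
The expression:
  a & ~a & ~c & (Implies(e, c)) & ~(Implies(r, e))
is never true.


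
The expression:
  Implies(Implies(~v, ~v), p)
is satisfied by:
  {p: True}


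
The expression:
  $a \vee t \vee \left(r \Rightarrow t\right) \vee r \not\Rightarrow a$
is always true.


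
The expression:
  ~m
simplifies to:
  ~m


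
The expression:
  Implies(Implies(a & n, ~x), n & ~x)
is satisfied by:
  {a: True, n: True, x: False}
  {n: True, x: False, a: False}
  {a: True, x: True, n: True}


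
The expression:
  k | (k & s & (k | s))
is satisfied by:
  {k: True}


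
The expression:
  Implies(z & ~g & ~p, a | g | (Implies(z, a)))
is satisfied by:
  {a: True, g: True, p: True, z: False}
  {a: True, g: True, p: False, z: False}
  {a: True, p: True, g: False, z: False}
  {a: True, p: False, g: False, z: False}
  {g: True, p: True, a: False, z: False}
  {g: True, a: False, p: False, z: False}
  {g: False, p: True, a: False, z: False}
  {g: False, a: False, p: False, z: False}
  {a: True, z: True, g: True, p: True}
  {a: True, z: True, g: True, p: False}
  {a: True, z: True, p: True, g: False}
  {a: True, z: True, p: False, g: False}
  {z: True, g: True, p: True, a: False}
  {z: True, g: True, p: False, a: False}
  {z: True, p: True, g: False, a: False}


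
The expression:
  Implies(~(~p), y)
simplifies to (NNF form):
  y | ~p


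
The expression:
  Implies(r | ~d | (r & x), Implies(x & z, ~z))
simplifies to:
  ~x | ~z | (d & ~r)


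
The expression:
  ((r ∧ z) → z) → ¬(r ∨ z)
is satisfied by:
  {r: False, z: False}


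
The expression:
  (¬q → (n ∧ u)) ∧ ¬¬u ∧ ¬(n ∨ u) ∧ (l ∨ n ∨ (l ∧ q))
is never true.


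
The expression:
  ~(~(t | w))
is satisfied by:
  {t: True, w: True}
  {t: True, w: False}
  {w: True, t: False}


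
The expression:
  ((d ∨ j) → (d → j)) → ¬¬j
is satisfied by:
  {d: True, j: True}
  {d: True, j: False}
  {j: True, d: False}


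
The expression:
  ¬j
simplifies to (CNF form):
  ¬j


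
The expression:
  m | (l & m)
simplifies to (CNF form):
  m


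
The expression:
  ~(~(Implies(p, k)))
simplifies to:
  k | ~p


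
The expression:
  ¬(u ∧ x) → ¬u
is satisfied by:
  {x: True, u: False}
  {u: False, x: False}
  {u: True, x: True}


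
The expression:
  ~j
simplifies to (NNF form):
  ~j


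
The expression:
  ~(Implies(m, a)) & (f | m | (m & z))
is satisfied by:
  {m: True, a: False}


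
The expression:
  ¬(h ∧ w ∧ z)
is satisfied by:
  {w: False, z: False, h: False}
  {h: True, w: False, z: False}
  {z: True, w: False, h: False}
  {h: True, z: True, w: False}
  {w: True, h: False, z: False}
  {h: True, w: True, z: False}
  {z: True, w: True, h: False}


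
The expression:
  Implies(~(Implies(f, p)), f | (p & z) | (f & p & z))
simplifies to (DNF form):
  True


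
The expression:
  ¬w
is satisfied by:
  {w: False}


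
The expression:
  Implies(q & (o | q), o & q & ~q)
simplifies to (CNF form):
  ~q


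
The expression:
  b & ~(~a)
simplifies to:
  a & b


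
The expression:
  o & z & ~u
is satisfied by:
  {z: True, o: True, u: False}


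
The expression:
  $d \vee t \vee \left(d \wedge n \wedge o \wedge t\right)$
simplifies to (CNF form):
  $d \vee t$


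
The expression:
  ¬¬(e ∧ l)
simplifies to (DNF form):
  e ∧ l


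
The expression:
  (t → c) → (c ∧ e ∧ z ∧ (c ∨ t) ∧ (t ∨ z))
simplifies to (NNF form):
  (c ∨ t) ∧ (e ∨ ¬c) ∧ (z ∨ ¬c)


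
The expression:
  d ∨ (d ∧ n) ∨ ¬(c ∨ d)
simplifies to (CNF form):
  d ∨ ¬c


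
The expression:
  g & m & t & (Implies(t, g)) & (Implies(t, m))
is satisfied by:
  {t: True, m: True, g: True}


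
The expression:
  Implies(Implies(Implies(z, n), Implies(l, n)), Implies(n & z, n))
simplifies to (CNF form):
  True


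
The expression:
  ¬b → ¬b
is always true.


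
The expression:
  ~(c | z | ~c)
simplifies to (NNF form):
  False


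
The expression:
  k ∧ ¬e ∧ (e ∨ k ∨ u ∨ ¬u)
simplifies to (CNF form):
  k ∧ ¬e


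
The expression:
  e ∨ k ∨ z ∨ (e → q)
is always true.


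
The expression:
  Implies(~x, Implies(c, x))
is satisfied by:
  {x: True, c: False}
  {c: False, x: False}
  {c: True, x: True}


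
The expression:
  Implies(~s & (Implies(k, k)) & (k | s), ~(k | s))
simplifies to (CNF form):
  s | ~k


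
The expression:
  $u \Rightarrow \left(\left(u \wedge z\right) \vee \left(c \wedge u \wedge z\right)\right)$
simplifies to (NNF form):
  $z \vee \neg u$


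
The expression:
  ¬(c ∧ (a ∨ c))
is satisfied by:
  {c: False}


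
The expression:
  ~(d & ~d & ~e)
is always true.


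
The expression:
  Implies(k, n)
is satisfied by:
  {n: True, k: False}
  {k: False, n: False}
  {k: True, n: True}


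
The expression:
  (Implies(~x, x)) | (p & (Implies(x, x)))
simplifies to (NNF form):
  p | x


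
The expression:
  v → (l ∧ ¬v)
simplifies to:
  ¬v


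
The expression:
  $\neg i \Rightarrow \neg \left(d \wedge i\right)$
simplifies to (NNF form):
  $\text{True}$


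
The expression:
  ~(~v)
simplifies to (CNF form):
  v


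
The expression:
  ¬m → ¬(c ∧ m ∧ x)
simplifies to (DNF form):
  True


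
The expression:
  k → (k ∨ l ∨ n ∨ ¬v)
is always true.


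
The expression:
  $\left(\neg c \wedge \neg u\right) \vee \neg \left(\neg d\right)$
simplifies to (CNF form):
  $\left(d \vee \neg c\right) \wedge \left(d \vee \neg u\right)$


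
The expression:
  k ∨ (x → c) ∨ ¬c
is always true.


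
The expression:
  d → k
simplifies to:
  k ∨ ¬d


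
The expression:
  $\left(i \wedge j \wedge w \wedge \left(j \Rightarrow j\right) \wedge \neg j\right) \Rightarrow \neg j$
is always true.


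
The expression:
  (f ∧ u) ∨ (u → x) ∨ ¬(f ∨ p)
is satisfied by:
  {x: True, f: True, p: False, u: False}
  {x: True, p: False, f: False, u: False}
  {f: True, x: False, p: False, u: False}
  {x: False, p: False, f: False, u: False}
  {u: True, x: True, f: True, p: False}
  {u: True, x: True, p: False, f: False}
  {u: True, f: True, x: False, p: False}
  {u: True, x: False, p: False, f: False}
  {x: True, p: True, f: True, u: False}
  {x: True, p: True, u: False, f: False}
  {p: True, f: True, u: False, x: False}
  {p: True, u: False, f: False, x: False}
  {x: True, p: True, u: True, f: True}
  {x: True, p: True, u: True, f: False}
  {p: True, u: True, f: True, x: False}


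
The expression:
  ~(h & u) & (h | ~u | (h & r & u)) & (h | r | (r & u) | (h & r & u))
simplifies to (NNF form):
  ~u & (h | r)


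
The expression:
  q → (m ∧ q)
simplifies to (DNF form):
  m ∨ ¬q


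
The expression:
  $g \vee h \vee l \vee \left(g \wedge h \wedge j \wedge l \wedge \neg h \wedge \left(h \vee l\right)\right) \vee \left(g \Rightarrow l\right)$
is always true.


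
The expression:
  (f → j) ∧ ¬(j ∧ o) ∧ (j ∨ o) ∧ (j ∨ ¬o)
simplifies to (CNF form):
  j ∧ ¬o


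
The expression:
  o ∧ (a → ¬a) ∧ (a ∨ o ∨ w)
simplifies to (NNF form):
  o ∧ ¬a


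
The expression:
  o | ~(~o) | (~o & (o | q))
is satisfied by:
  {q: True, o: True}
  {q: True, o: False}
  {o: True, q: False}


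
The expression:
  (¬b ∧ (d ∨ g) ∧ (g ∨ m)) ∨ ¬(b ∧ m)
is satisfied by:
  {m: False, b: False}
  {b: True, m: False}
  {m: True, b: False}


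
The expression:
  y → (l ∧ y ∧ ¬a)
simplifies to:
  (l ∧ ¬a) ∨ ¬y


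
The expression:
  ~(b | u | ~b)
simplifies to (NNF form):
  False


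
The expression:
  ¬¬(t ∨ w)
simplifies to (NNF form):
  t ∨ w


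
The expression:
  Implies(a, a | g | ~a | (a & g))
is always true.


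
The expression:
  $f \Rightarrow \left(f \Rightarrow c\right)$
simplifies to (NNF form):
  $c \vee \neg f$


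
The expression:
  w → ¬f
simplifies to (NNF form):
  ¬f ∨ ¬w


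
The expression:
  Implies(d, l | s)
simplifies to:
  l | s | ~d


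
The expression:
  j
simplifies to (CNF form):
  j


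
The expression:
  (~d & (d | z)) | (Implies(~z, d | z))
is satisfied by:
  {d: True, z: True}
  {d: True, z: False}
  {z: True, d: False}


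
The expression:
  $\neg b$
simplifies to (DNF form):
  $\neg b$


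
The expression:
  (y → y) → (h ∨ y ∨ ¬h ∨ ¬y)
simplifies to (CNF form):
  True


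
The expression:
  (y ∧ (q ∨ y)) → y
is always true.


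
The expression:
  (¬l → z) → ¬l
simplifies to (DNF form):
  ¬l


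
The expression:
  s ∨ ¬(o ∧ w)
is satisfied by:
  {s: True, w: False, o: False}
  {w: False, o: False, s: False}
  {o: True, s: True, w: False}
  {o: True, w: False, s: False}
  {s: True, w: True, o: False}
  {w: True, s: False, o: False}
  {o: True, w: True, s: True}


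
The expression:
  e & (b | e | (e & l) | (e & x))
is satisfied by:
  {e: True}


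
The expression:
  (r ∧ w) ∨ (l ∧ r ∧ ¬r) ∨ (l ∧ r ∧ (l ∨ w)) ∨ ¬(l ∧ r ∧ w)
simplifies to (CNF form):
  True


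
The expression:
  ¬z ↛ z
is always true.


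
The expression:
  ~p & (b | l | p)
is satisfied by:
  {b: True, l: True, p: False}
  {b: True, p: False, l: False}
  {l: True, p: False, b: False}


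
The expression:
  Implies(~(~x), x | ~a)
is always true.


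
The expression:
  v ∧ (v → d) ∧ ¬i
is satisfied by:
  {d: True, v: True, i: False}


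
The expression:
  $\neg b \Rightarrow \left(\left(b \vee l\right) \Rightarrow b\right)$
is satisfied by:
  {b: True, l: False}
  {l: False, b: False}
  {l: True, b: True}


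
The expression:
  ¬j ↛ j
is always true.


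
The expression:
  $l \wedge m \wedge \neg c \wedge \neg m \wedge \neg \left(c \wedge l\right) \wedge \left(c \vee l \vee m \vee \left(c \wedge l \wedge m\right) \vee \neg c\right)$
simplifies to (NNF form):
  $\text{False}$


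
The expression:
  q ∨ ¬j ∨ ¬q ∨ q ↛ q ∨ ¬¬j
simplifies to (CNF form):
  True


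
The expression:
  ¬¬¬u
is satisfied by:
  {u: False}


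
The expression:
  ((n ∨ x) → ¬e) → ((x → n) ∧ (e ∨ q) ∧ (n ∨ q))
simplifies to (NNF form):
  (e ∧ n) ∨ (e ∧ x) ∨ (n ∧ q) ∨ (q ∧ ¬x)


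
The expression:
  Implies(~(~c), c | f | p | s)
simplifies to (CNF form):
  True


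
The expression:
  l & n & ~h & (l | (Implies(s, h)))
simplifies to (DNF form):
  l & n & ~h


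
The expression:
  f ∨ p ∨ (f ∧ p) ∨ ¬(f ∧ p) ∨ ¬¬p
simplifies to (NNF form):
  True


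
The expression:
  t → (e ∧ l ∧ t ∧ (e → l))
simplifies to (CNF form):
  (e ∨ ¬t) ∧ (l ∨ ¬t)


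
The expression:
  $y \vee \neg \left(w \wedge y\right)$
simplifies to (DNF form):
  $\text{True}$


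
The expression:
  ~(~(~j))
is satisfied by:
  {j: False}


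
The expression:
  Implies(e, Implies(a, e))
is always true.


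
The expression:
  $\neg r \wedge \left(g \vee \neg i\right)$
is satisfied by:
  {g: True, r: False, i: False}
  {g: False, r: False, i: False}
  {i: True, g: True, r: False}


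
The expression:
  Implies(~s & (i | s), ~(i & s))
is always true.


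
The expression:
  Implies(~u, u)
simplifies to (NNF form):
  u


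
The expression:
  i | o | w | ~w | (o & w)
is always true.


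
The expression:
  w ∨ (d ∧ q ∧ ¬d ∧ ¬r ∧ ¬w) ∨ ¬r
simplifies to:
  w ∨ ¬r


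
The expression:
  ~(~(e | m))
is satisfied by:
  {m: True, e: True}
  {m: True, e: False}
  {e: True, m: False}


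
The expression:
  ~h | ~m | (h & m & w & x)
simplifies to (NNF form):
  ~h | ~m | (w & x)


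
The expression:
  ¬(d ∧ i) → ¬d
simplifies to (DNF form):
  i ∨ ¬d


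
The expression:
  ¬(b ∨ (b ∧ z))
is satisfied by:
  {b: False}


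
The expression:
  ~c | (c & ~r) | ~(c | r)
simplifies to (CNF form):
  ~c | ~r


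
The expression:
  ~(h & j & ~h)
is always true.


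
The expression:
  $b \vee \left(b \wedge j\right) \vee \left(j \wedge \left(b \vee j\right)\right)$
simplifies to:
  $b \vee j$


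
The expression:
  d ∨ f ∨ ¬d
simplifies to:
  True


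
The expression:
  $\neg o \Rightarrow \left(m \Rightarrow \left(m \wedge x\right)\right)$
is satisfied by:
  {x: True, o: True, m: False}
  {x: True, m: False, o: False}
  {o: True, m: False, x: False}
  {o: False, m: False, x: False}
  {x: True, o: True, m: True}
  {x: True, m: True, o: False}
  {o: True, m: True, x: False}
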